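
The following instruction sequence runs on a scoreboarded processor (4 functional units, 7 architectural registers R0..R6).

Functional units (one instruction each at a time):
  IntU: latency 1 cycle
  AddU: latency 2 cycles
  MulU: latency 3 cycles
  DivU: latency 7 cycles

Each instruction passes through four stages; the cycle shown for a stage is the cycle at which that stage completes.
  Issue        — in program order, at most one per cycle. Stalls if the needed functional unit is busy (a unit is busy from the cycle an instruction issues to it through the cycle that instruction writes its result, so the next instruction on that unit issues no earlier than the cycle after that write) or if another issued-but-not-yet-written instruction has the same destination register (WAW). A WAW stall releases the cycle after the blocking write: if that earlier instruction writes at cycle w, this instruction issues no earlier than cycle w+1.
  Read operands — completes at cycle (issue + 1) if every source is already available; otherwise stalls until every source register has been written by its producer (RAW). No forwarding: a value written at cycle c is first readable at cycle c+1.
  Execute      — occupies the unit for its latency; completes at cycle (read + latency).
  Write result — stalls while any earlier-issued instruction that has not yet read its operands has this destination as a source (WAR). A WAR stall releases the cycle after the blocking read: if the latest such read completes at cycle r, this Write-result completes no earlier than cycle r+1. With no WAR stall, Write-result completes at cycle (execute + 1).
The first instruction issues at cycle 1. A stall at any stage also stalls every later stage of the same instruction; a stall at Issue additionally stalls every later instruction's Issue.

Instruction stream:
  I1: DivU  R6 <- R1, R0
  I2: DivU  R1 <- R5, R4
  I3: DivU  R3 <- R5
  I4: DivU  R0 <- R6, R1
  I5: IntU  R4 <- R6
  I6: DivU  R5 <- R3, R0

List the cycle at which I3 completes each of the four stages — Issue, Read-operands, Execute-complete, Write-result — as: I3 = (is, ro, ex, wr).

[1] I1→DivU
[2] I1 RO
[9] I1 EX
[10] I1 WR R6
[11] I2→DivU
[12] I2 RO
[19] I2 EX
[20] I2 WR R1
[21] I3→DivU
[22] I3 RO
[29] I3 EX
[30] I3 WR R3
[31] I4→DivU
[32] I4 RO | I5→IntU
[33] I5 RO
[34] I5 EX
[35] I5 WR R4
[39] I4 EX
[40] I4 WR R0
[41] I6→DivU
[42] I6 RO
[49] I6 EX
[50] I6 WR R5

I3 = (21, 22, 29, 30)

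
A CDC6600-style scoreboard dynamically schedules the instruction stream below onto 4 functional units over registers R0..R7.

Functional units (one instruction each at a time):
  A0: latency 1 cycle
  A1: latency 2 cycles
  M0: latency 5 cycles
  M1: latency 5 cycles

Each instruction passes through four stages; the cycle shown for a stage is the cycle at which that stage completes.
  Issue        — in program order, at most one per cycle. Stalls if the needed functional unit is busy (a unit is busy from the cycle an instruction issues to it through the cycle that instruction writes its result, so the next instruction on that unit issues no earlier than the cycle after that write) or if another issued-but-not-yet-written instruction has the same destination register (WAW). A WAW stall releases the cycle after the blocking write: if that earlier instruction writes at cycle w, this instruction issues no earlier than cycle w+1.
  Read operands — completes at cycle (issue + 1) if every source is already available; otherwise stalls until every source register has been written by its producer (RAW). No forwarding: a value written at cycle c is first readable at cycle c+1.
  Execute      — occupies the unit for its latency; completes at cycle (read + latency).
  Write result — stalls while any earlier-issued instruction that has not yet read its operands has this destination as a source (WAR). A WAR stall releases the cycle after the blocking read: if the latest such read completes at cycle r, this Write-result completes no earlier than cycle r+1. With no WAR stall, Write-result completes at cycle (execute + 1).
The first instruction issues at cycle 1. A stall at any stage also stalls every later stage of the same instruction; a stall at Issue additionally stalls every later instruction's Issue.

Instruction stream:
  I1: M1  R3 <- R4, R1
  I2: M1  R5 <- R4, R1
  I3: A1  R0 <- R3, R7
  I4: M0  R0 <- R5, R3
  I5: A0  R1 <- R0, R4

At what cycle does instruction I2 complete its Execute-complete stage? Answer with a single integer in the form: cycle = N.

cycle = 15

[I1] 1/2/7/8
[I2] 9/10/15/16  (struct: M1 busy until I1 writes@8)
[I3] 10/11/13/14
[I4] 15/17/22/23  (WAW R0: wait I3 write@14; RAW R5: wait I2 write@16)
[I5] 16/24/25/26  (RAW R0: wait I4 write@23)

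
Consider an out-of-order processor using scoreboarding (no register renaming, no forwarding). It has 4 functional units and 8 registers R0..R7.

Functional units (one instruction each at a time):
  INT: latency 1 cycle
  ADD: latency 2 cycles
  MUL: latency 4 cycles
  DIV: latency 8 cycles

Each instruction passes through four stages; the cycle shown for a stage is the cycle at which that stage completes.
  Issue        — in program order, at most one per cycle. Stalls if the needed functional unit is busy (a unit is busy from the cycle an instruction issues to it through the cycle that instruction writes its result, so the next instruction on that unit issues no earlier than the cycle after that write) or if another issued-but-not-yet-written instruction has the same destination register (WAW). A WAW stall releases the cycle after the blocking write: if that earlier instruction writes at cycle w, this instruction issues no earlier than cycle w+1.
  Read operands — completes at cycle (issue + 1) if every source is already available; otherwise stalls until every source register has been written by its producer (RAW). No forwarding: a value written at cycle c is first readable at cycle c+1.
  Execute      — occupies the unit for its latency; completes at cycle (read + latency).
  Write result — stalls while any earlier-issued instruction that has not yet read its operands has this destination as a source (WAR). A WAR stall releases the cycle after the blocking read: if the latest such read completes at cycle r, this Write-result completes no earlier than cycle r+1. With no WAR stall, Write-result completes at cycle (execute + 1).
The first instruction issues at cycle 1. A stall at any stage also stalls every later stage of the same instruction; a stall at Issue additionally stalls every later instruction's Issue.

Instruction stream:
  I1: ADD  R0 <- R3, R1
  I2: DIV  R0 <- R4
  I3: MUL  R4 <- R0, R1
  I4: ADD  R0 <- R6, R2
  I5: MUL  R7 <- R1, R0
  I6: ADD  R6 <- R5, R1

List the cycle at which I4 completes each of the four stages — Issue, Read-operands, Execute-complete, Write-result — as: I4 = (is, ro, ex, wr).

I4 = (17, 18, 20, 21)

1) issue 1, read 2, done 4, write 5
2) issue 6, read 7, done 15, write 16  <WAW R0: wait I1 write@5>
3) issue 7, read 17, done 21, write 22  <RAW R0: wait I2 write@16>
4) issue 17, read 18, done 20, write 21  <WAW R0: wait I2 write@16>
5) issue 23, read 24, done 28, write 29  <struct: MUL busy until I3 writes@22>
6) issue 24, read 25, done 27, write 28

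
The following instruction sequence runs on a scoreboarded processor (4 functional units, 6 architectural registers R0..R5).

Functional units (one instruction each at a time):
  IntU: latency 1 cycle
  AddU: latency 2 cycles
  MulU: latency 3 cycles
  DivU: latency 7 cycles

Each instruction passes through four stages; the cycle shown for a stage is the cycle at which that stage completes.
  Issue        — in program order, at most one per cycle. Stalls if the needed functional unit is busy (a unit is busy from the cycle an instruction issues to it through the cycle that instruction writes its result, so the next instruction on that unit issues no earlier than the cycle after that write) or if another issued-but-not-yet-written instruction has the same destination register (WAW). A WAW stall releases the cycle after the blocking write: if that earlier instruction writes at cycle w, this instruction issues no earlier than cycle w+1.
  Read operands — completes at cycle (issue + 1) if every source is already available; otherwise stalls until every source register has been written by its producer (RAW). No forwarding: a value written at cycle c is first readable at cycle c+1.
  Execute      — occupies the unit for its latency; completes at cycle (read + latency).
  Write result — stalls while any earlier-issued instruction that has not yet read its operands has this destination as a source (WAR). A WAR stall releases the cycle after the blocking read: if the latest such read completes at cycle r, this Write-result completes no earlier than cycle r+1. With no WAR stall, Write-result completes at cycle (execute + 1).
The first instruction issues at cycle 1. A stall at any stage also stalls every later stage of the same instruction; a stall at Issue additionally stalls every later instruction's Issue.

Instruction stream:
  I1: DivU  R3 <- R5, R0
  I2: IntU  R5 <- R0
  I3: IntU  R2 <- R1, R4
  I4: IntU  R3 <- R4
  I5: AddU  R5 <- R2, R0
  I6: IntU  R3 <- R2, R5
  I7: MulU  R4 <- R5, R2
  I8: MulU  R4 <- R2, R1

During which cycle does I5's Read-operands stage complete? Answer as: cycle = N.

cycle = 13

I1  is:1  ro:2  ex:9  wr:10
I2  is:2  ro:3  ex:4  wr:5
I3  is:6  ro:7  ex:8  wr:9  — struct: IntU busy until I2 writes@5
I4  is:11  ro:12  ex:13  wr:14  — WAW R3: wait I1 write@10
I5  is:12  ro:13  ex:15  wr:16
I6  is:15  ro:17  ex:18  wr:19  — struct: IntU busy until I4 writes@14, RAW R5: wait I5 write@16
I7  is:16  ro:17  ex:20  wr:21
I8  is:22  ro:23  ex:26  wr:27  — struct: MulU busy until I7 writes@21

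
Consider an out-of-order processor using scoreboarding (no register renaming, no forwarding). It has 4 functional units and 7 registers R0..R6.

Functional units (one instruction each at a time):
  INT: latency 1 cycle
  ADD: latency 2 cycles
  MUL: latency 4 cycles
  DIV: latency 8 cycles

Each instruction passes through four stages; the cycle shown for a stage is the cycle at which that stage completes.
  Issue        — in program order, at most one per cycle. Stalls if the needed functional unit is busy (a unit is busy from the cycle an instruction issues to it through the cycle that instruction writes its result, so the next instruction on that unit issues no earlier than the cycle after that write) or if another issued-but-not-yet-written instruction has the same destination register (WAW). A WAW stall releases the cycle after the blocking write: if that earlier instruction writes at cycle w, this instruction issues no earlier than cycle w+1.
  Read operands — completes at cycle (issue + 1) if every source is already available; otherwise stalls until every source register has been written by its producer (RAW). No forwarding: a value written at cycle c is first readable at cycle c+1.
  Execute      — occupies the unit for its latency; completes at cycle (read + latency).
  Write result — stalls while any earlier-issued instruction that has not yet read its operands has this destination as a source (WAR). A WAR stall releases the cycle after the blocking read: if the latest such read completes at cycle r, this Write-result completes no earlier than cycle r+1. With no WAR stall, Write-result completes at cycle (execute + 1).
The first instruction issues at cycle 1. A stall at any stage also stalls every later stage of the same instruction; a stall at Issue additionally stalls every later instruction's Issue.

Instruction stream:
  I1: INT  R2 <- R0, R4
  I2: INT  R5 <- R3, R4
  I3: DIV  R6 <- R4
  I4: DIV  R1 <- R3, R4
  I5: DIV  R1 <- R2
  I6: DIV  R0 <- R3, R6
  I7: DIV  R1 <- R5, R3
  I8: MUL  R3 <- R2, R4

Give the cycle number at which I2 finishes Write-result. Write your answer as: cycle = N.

cycle = 8

t=1  I1→INT
t=2  I1 RO
t=3  I1 EX
t=4  I1 WR R2
t=5  I2→INT
t=6  I2 RO · I3→DIV
t=7  I2 EX · I3 RO
t=8  I2 WR R5
t=15  I3 EX
t=16  I3 WR R6
t=17  I4→DIV
t=18  I4 RO
t=26  I4 EX
t=27  I4 WR R1
t=28  I5→DIV
t=29  I5 RO
t=37  I5 EX
t=38  I5 WR R1
t=39  I6→DIV
t=40  I6 RO
t=48  I6 EX
t=49  I6 WR R0
t=50  I7→DIV
t=51  I7 RO · I8→MUL
t=52  I8 RO
t=56  I8 EX
t=57  I8 WR R3
t=59  I7 EX
t=60  I7 WR R1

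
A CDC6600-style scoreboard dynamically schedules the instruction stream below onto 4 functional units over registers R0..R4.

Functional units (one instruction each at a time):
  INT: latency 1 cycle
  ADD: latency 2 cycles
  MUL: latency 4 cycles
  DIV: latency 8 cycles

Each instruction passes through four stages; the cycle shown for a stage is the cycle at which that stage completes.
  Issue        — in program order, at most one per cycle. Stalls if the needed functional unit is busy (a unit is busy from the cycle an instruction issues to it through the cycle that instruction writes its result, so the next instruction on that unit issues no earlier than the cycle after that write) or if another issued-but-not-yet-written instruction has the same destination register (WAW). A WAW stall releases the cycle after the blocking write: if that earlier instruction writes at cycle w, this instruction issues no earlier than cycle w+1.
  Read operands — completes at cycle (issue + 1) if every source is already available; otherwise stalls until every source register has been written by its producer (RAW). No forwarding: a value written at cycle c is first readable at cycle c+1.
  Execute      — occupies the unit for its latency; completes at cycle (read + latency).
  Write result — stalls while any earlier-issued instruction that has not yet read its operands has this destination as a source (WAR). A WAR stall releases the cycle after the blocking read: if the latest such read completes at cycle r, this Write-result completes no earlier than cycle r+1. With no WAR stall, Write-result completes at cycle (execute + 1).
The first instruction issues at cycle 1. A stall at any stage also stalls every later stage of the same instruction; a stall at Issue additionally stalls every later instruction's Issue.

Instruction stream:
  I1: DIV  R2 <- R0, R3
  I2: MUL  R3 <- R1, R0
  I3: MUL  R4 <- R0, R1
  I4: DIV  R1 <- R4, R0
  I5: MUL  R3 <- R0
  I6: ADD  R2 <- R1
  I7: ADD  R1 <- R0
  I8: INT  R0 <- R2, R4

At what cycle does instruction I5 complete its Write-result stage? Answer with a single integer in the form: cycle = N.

cycle = 22

I1  is:1  ro:2  ex:10  wr:11
I2  is:2  ro:3  ex:7  wr:8
I3  is:9  ro:10  ex:14  wr:15  — struct: MUL busy until I2 writes@8
I4  is:12  ro:16  ex:24  wr:25  — struct: DIV busy until I1 writes@11, RAW R4: wait I3 write@15
I5  is:16  ro:17  ex:21  wr:22  — struct: MUL busy until I3 writes@15
I6  is:17  ro:26  ex:28  wr:29  — RAW R1: wait I4 write@25
I7  is:30  ro:31  ex:33  wr:34  — struct: ADD busy until I6 writes@29
I8  is:31  ro:32  ex:33  wr:34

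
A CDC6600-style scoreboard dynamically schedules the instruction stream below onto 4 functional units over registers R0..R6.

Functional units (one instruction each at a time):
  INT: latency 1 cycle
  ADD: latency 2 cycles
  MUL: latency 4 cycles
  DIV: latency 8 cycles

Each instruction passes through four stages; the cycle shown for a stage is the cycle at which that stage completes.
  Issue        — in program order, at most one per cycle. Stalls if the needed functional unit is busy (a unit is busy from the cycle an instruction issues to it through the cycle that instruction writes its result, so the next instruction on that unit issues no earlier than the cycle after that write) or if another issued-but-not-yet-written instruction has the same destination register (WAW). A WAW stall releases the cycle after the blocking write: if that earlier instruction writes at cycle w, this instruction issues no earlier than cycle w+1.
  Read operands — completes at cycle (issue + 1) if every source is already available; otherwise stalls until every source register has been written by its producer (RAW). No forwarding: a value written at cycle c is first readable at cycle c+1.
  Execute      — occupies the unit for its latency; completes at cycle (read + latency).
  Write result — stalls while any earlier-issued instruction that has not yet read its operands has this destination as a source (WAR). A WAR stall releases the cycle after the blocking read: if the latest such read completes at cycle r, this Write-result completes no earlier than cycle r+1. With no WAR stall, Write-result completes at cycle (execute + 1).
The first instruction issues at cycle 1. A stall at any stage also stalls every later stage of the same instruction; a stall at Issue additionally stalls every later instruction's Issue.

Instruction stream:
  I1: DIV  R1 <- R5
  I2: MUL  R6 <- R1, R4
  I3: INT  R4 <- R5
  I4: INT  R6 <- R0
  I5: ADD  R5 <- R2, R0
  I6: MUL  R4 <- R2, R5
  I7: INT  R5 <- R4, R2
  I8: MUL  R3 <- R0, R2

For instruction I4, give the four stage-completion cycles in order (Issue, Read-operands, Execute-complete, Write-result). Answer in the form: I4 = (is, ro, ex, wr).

  I1 | 1 | 2 | 10 | 11
  I2 | 2 | 12 | 16 | 17   RAW R1: wait I1 write@11
  I3 | 3 | 4 | 5 | 13   WAR R4: wait I2 read@12
  I4 | 18 | 19 | 20 | 21   WAW R6: wait I2 write@17
  I5 | 19 | 20 | 22 | 23
  I6 | 20 | 24 | 28 | 29   RAW R5: wait I5 write@23
  I7 | 24 | 30 | 31 | 32   WAW R5: wait I5 write@23 · RAW R4: wait I6 write@29
  I8 | 30 | 31 | 35 | 36   struct: MUL busy until I6 writes@29

I4 = (18, 19, 20, 21)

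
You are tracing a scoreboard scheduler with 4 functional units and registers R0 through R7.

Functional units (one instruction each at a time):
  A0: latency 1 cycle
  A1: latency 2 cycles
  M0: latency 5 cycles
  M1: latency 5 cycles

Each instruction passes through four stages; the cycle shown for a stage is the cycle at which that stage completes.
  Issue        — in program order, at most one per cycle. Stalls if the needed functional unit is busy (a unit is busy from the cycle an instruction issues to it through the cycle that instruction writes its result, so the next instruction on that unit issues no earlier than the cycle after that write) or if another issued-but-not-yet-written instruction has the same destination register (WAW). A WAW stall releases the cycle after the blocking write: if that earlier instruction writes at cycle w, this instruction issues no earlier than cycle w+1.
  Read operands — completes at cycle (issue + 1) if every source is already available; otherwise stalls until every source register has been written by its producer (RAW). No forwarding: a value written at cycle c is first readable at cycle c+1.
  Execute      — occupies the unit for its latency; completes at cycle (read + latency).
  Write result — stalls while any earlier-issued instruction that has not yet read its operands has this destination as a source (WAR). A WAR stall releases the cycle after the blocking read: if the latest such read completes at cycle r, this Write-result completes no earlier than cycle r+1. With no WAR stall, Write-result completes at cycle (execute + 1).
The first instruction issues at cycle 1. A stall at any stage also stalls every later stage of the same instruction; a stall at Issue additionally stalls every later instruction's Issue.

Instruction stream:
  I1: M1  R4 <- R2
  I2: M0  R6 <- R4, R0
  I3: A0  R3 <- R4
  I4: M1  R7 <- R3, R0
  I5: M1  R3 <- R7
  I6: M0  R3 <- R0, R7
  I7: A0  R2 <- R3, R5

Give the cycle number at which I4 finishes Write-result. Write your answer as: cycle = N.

I1: IS=1 RO=2 EX=7 WR=8
I2: IS=2 RO=9 EX=14 WR=15  [RAW R4: wait I1 write@8]
I3: IS=3 RO=9 EX=10 WR=11  [RAW R4: wait I1 write@8]
I4: IS=9 RO=12 EX=17 WR=18  [struct: M1 busy until I1 writes@8; RAW R3: wait I3 write@11]
I5: IS=19 RO=20 EX=25 WR=26  [struct: M1 busy until I4 writes@18]
I6: IS=27 RO=28 EX=33 WR=34  [WAW R3: wait I5 write@26]
I7: IS=28 RO=35 EX=36 WR=37  [RAW R3: wait I6 write@34]

cycle = 18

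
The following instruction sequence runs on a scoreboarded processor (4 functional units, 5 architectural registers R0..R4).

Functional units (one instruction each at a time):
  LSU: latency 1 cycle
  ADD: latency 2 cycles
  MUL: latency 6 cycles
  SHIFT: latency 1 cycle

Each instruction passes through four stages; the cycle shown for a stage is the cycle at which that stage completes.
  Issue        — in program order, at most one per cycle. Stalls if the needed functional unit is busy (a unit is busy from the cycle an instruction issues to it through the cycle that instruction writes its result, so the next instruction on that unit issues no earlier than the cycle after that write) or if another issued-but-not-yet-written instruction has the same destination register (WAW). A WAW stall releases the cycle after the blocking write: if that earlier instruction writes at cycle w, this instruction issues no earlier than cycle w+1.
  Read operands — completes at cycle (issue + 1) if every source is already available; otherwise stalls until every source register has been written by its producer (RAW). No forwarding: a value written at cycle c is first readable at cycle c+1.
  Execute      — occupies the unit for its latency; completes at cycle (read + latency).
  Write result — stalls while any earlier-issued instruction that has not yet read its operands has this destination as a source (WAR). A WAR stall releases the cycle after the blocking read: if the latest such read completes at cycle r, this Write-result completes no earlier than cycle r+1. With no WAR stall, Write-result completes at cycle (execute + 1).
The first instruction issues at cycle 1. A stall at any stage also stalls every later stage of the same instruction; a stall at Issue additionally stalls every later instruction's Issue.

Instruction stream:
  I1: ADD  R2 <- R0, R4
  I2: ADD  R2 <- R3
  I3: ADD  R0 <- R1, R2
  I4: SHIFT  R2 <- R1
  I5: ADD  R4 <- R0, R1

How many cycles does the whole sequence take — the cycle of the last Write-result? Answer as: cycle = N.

c1: issue I1 (ADD)
c2: I1 read-ops
c4: I1 finished on ADD
c5: I1→R2
c6: issue I2 (ADD)
c7: I2 read-ops
c9: I2 finished on ADD
c10: I2→R2
c11: issue I3 (ADD)
c12: I3 read-ops · issue I4 (SHIFT)
c13: I4 read-ops
c14: I3 finished on ADD · I4 finished on SHIFT
c15: I3→R0 · I4→R2
c16: issue I5 (ADD)
c17: I5 read-ops
c19: I5 finished on ADD
c20: I5→R4

cycle = 20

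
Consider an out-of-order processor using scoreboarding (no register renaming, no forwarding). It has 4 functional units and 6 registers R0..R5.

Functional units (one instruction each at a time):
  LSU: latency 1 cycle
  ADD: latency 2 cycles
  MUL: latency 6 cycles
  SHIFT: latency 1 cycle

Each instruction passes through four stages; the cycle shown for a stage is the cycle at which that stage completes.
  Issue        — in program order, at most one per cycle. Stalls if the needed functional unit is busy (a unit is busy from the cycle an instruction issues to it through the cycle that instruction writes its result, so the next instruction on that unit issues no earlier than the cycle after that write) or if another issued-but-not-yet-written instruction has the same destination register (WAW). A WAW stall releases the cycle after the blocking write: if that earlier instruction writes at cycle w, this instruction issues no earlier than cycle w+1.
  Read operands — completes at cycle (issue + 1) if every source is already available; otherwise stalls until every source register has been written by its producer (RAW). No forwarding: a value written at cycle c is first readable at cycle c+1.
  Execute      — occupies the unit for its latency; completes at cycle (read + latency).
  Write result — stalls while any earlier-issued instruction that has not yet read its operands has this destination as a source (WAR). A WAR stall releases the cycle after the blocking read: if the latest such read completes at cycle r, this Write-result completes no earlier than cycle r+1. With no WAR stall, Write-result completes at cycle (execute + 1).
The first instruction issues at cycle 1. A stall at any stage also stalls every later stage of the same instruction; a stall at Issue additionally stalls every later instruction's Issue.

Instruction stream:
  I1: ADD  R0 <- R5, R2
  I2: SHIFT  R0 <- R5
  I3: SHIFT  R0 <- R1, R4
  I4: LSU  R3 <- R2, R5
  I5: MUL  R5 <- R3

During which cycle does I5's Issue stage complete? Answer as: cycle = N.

cycle = 12

c1: I1 dispatched to ADD
c2: I1 operands ready
c4: I1 complete
c5: R0←I1
c6: I2 dispatched to SHIFT
c7: I2 operands ready
c8: I2 complete
c9: R0←I2
c10: I3 dispatched to SHIFT
c11: I3 operands ready, I4 dispatched to LSU
c12: I3 complete, I4 operands ready, I5 dispatched to MUL
c13: R0←I3, I4 complete
c14: R3←I4
c15: I5 operands ready
c21: I5 complete
c22: R5←I5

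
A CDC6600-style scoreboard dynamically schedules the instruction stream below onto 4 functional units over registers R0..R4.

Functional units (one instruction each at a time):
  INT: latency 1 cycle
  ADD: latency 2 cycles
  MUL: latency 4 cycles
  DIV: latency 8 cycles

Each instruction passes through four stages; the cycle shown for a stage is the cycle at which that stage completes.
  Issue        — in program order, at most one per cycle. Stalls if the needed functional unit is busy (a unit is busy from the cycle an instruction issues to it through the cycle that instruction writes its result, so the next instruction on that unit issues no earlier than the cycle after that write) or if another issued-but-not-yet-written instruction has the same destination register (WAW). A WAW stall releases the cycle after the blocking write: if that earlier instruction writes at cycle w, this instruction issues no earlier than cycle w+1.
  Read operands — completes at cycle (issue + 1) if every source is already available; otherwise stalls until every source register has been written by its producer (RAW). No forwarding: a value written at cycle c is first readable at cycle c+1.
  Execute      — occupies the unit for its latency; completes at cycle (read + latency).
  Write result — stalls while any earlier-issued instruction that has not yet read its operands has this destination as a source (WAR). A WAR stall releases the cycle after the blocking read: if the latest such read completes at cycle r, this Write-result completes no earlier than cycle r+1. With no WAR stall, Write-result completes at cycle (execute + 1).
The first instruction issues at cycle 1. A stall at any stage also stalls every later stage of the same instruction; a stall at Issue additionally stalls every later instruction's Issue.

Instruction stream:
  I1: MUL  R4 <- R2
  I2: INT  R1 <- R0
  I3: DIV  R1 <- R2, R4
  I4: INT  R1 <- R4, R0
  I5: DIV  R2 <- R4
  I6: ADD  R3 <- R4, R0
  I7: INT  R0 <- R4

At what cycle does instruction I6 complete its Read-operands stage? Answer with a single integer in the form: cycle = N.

cycle = 21

[I1] 1/2/6/7
[I2] 2/3/4/5
[I3] 6/8/16/17  (WAW R1: wait I2 write@5; RAW R4: wait I1 write@7)
[I4] 18/19/20/21  (WAW R1: wait I3 write@17)
[I5] 19/20/28/29
[I6] 20/21/23/24
[I7] 22/23/24/25  (struct: INT busy until I4 writes@21)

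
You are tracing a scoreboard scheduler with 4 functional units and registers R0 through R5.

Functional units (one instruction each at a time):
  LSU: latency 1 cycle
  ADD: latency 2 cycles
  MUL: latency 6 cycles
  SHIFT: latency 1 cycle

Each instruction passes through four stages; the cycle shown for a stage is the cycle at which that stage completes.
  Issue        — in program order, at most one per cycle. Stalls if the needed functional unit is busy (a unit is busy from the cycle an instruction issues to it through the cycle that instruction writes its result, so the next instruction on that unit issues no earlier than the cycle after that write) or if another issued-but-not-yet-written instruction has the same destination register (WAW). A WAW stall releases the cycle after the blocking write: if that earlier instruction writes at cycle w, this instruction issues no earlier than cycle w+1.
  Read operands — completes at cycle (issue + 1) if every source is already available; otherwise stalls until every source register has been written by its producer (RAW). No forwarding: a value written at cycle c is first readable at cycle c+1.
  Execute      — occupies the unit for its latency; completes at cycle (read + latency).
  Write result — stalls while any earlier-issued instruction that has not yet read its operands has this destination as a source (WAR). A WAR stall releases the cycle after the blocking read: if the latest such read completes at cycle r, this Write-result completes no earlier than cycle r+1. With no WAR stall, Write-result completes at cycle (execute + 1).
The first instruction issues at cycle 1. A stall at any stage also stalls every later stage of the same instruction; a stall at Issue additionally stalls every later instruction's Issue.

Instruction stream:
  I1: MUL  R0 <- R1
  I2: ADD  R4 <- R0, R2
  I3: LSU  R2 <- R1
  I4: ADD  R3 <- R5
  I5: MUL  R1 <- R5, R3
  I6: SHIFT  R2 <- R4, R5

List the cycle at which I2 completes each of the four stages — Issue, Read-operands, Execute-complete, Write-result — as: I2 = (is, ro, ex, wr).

I2 = (2, 10, 12, 13)

I1 -> (1, 2, 8, 9)
I2 -> (2, 10, 12, 13)  // RAW R0: wait I1 write@9
I3 -> (3, 4, 5, 11)  // WAR R2: wait I2 read@10
I4 -> (14, 15, 17, 18)  // struct: ADD busy until I2 writes@13
I5 -> (15, 19, 25, 26)  // RAW R3: wait I4 write@18
I6 -> (16, 17, 18, 19)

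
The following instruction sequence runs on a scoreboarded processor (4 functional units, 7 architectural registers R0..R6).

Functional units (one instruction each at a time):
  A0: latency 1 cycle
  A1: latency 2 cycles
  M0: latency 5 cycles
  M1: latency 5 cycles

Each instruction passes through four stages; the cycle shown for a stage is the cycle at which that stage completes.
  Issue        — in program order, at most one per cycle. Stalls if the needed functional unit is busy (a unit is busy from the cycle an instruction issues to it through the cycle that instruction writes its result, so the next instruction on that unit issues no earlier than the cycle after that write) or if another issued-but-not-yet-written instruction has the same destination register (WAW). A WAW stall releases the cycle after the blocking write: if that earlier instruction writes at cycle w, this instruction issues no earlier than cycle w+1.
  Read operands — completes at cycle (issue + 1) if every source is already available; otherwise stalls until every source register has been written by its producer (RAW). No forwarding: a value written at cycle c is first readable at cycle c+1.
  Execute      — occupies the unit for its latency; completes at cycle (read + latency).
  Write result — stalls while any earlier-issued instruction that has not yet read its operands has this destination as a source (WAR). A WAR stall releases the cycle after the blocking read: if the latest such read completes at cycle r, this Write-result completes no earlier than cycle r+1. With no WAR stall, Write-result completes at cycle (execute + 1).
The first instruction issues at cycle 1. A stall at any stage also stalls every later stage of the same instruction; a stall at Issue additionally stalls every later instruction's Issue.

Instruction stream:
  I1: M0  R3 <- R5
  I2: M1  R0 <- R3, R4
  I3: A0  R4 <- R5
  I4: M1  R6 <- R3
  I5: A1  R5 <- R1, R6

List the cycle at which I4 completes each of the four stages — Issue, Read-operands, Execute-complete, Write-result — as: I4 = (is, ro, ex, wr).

c1: I1 dispatched to M0
c2: I1 operands ready · I2 dispatched to M1
c3: I3 dispatched to A0
c4: I3 operands ready
c5: I3 complete
c7: I1 complete
c8: R3←I1
c9: I2 operands ready
c10: R4←I3
c14: I2 complete
c15: R0←I2
c16: I4 dispatched to M1
c17: I4 operands ready · I5 dispatched to A1
c22: I4 complete
c23: R6←I4
c24: I5 operands ready
c26: I5 complete
c27: R5←I5

I4 = (16, 17, 22, 23)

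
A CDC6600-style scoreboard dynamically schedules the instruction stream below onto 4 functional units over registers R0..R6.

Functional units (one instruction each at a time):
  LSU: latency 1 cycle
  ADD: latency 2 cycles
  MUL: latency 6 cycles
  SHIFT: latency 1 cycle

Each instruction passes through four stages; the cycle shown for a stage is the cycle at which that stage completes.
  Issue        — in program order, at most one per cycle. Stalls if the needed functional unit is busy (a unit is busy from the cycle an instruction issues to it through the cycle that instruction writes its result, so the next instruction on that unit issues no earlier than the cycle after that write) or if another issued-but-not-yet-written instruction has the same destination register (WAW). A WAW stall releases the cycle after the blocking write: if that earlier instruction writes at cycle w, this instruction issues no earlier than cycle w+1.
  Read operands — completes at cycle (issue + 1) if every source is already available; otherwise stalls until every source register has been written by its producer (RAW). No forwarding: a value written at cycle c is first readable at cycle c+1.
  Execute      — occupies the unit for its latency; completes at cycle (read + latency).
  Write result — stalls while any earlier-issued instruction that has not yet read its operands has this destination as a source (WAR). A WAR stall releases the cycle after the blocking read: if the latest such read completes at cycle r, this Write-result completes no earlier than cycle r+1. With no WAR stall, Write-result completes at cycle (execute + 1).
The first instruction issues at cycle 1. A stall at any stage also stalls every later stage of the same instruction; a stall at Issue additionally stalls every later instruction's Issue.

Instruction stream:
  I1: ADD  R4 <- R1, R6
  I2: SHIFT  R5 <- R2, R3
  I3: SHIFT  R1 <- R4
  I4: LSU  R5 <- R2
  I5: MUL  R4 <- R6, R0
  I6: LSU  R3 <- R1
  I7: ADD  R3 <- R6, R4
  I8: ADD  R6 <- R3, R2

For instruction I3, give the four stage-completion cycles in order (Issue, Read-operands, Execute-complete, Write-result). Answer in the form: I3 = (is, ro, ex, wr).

[I1] 1/2/4/5
[I2] 2/3/4/5
[I3] 6/7/8/9  (struct: SHIFT busy until I2 writes@5)
[I4] 7/8/9/10
[I5] 8/9/15/16
[I6] 11/12/13/14  (struct: LSU busy until I4 writes@10)
[I7] 15/17/19/20  (WAW R3: wait I6 write@14; RAW R4: wait I5 write@16)
[I8] 21/22/24/25  (struct: ADD busy until I7 writes@20)

I3 = (6, 7, 8, 9)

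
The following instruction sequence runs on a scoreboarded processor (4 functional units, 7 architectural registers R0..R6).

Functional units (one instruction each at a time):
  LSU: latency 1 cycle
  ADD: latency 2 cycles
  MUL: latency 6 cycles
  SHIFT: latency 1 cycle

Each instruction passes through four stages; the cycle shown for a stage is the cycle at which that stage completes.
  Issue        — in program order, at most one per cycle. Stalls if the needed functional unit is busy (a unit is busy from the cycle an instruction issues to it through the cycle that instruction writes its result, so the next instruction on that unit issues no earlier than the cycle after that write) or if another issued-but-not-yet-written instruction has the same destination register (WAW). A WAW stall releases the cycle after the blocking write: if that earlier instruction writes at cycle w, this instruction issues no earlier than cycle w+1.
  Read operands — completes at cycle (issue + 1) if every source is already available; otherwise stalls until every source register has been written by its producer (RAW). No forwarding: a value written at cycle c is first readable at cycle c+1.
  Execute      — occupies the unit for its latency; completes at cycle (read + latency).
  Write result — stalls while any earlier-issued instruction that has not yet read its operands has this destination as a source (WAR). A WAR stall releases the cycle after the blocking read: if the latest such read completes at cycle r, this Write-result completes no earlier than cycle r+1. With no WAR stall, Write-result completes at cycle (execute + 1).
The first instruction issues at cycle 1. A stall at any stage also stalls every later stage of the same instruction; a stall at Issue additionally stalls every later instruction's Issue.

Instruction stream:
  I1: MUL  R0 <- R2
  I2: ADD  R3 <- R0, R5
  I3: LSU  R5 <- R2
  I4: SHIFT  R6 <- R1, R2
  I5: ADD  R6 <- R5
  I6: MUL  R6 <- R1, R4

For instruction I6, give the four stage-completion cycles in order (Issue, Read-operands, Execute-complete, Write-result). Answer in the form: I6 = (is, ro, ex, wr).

I6 = (19, 20, 26, 27)

I1  is:1  ro:2  ex:8  wr:9
I2  is:2  ro:10  ex:12  wr:13  — RAW R0: wait I1 write@9
I3  is:3  ro:4  ex:5  wr:11  — WAR R5: wait I2 read@10
I4  is:4  ro:5  ex:6  wr:7
I5  is:14  ro:15  ex:17  wr:18  — struct: ADD busy until I2 writes@13
I6  is:19  ro:20  ex:26  wr:27  — WAW R6: wait I5 write@18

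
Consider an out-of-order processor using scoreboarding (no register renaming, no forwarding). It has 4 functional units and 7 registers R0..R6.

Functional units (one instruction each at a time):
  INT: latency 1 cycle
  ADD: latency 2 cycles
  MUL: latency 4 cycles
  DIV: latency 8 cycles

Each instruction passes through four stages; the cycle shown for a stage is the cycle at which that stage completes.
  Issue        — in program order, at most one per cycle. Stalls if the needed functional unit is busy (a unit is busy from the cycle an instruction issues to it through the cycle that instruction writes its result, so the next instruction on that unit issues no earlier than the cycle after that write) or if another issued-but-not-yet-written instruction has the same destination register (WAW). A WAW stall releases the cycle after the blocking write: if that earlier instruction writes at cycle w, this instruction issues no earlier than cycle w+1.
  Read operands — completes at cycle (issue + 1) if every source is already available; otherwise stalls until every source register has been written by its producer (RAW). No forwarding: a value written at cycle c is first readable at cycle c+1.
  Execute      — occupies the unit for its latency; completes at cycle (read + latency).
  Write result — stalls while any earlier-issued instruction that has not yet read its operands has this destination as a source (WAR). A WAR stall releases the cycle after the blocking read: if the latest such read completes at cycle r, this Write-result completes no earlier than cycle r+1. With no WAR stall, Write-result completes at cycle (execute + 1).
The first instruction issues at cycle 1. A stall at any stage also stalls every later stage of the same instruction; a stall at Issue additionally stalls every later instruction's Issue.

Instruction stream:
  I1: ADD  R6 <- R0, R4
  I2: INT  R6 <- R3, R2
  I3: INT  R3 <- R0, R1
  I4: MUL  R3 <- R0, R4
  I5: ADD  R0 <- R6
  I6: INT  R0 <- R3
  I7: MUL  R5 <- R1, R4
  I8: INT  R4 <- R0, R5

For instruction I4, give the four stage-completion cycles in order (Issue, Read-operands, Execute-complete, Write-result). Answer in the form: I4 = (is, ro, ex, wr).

I4 = (14, 15, 19, 20)

  I1 | 1 | 2 | 4 | 5
  I2 | 6 | 7 | 8 | 9   WAW R6: wait I1 write@5
  I3 | 10 | 11 | 12 | 13   struct: INT busy until I2 writes@9
  I4 | 14 | 15 | 19 | 20   WAW R3: wait I3 write@13
  I5 | 15 | 16 | 18 | 19
  I6 | 20 | 21 | 22 | 23   WAW R0: wait I5 write@19
  I7 | 21 | 22 | 26 | 27
  I8 | 24 | 28 | 29 | 30   struct: INT busy until I6 writes@23 · RAW R5: wait I7 write@27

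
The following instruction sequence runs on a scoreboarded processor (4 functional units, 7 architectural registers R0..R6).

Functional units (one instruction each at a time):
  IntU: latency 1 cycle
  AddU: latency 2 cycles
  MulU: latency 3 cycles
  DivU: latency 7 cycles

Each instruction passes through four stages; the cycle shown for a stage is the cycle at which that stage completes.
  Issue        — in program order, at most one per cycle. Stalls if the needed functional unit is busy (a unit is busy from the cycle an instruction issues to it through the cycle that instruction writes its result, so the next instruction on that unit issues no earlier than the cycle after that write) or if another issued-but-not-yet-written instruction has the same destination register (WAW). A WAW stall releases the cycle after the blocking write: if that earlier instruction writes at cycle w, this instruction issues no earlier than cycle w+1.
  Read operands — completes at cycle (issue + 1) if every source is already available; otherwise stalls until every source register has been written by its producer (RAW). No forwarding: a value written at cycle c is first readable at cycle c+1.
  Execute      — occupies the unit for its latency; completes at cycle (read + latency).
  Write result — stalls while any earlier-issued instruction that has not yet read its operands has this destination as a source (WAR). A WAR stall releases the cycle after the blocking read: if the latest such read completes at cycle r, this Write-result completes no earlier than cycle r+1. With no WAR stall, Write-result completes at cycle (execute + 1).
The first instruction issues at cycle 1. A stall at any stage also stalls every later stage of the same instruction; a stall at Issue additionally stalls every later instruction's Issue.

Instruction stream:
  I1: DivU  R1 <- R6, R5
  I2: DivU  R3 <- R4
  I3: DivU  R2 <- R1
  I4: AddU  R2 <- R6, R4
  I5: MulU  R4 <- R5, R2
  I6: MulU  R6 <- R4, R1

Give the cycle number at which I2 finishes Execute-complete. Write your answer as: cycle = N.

cycle 1: I1→DivU
cycle 2: I1 RO
cycle 9: I1 EX
cycle 10: I1 WR R1
cycle 11: I2→DivU
cycle 12: I2 RO
cycle 19: I2 EX
cycle 20: I2 WR R3
cycle 21: I3→DivU
cycle 22: I3 RO
cycle 29: I3 EX
cycle 30: I3 WR R2
cycle 31: I4→AddU
cycle 32: I4 RO · I5→MulU
cycle 34: I4 EX
cycle 35: I4 WR R2
cycle 36: I5 RO
cycle 39: I5 EX
cycle 40: I5 WR R4
cycle 41: I6→MulU
cycle 42: I6 RO
cycle 45: I6 EX
cycle 46: I6 WR R6

cycle = 19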